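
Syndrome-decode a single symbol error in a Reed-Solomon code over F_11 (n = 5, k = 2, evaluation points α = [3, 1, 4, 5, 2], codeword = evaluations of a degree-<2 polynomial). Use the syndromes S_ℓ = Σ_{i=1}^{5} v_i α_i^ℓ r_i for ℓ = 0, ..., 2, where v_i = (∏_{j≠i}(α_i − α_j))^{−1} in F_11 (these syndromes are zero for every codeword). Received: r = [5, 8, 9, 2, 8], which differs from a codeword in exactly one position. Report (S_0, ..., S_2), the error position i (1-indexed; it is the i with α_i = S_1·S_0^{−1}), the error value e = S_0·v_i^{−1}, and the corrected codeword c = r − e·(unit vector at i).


S = (8, 5, 10), error at position 5, error magnitude e = 7, c = [5, 8, 9, 2, 1].

Step 1: column multipliers v_i = (∏_{j≠i}(α_i − α_j))^{−1} mod 11.
  i = 1 (α = 3): (3−1)(3−4)(3−5)(3−2) = 2·(−1)·(−2)·1 = 4 ≡ 4, so v_1 = 4^{−1} = 3 (mod 11).
  i = 2 (α = 1): (1−3)(1−4)(1−5)(1−2) = (−2)·(−3)·(−4)·(−1) = 24 ≡ 2, so v_2 = 2^{−1} = 6 (mod 11).
  i = 3 (α = 4): (4−3)(4−1)(4−5)(4−2) = 1·3·(−1)·2 = −6 ≡ 5, so v_3 = 5^{−1} = 9 (mod 11).
  i = 4 (α = 5): (5−3)(5−1)(5−4)(5−2) = 2·4·1·3 = 24 ≡ 2, so v_4 = 2^{−1} = 6 (mod 11).
  i = 5 (α = 2): (2−3)(2−1)(2−4)(2−5) = (−1)·1·(−2)·(−3) = −6 ≡ 5, so v_5 = 5^{−1} = 9 (mod 11).
  v = [3, 6, 9, 6, 9].
Step 2: syndromes of r = [5, 8, 9, 2, 8] (all sums mod 11).
  S_0 = Σ v_i r_i = 3·5 + 6·8 + 9·9 + 6·2 + 9·8 = 228 ≡ 8.
  S_1 = Σ v_i α_i r_i = 3·3·5 + 6·1·8 + 9·4·9 + 6·5·2 + 9·2·8 = 621 ≡ 5.
  α_i^2 mod 11 = [9, 1, 5, 3, 4].
  S_2 = Σ v_i α_i^2 r_i = 3·9·5 + 6·1·8 + 9·5·9 + 6·3·2 + 9·4·8 = 912 ≡ 10.
  S = (8, 5, 10) ≠ 0, so r is not a codeword (an error is present).
Step 3: locate the error. For a single error e at position i, S_ℓ = v_i·e·α_i^ℓ, so α_err = S_1/S_0.
  S_0^{−1} = 8^{−1} = 7 (mod 11), so α_err = 5·7 = 35 ≡ 2 = α_5. Error position i = 5.
  Consistency check: S_2/S_1 = 10·9 = 90 ≡ 2 = α_err ✓ (single-error assumption holds).
Step 4: error magnitude e = S_0/v_5 = S_0·∏_{j≠5}(α_5 − α_j) = 8·5 = 40 ≡ 7 (mod 11).
Step 5: correct position 5: c_5 = r_5 − e = 8 − 7 ≡ 1 (mod 11). Hence c = [5, 8, 9, 2, 1].
  Check: interpolating c through the α_i gives m(x) = 4 + 4·x (degree < 2) with m(α_i) = c_i for every i, so c is indeed a codeword.


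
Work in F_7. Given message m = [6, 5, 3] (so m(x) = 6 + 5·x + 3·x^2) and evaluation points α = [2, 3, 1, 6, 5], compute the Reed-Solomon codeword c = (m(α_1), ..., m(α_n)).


c = [0, 6, 0, 4, 1]

Message polynomial: m(x) = 6 + 5·x + 3·x^2 (mod 7).
For each evaluation point α_i, compute m(α_i) mod 7:
  α_1 = 2: Horner steps 3 → 4 → 0, so m(2) = 0.
  α_2 = 3: Horner steps 3 → 0 → 6, so m(3) = 6.
  α_3 = 1: Horner steps 3 → 1 → 0, so m(1) = 0.
  α_4 = 6: Horner steps 3 → 2 → 4, so m(6) = 4.
  α_5 = 5: Horner steps 3 → 6 → 1, so m(5) = 1.
Codeword c = [0, 6, 0, 4, 1] ∈ F_7^5.


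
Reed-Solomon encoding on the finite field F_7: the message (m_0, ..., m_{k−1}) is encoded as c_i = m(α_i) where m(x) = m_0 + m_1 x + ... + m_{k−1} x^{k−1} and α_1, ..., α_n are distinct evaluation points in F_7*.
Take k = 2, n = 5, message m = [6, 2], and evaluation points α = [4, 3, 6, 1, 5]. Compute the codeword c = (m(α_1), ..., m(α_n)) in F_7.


c = [0, 5, 4, 1, 2]

Message polynomial: m(x) = 6 + 2·x (mod 7).
For each evaluation point α_i, compute m(α_i) mod 7:
  α_1 = 4: Horner steps 2 → 0, so m(4) = 0.
  α_2 = 3: Horner steps 2 → 5, so m(3) = 5.
  α_3 = 6: Horner steps 2 → 4, so m(6) = 4.
  α_4 = 1: Horner steps 2 → 1, so m(1) = 1.
  α_5 = 5: Horner steps 2 → 2, so m(5) = 2.
Codeword c = [0, 5, 4, 1, 2] ∈ F_7^5.


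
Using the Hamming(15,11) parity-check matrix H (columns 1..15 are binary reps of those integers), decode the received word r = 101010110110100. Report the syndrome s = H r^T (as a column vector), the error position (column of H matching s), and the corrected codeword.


s = (0, 1, 0, 0)^T, error position = 4, corrected codeword c = 101110110110100

Compute s = H r^T mod 2 one row at a time:
  s_1 = 1 + 0 + 1 + 1 + 0 + 1 + 0 + 0 = 4 ≡ 0 (mod 2).
  s_2 = 0 + 1 + 0 + 1 + 0 + 1 + 0 + 0 = 3 ≡ 1 (mod 2).
  s_3 = 0 + 1 + 0 + 1 + 1 + 1 + 0 + 0 = 4 ≡ 0 (mod 2).
  s_4 = 1 + 1 + 1 + 1 + 0 + 1 + 1 + 0 = 6 ≡ 0 (mod 2).
s = (0, 1, 0, 0)^T — this equals column 4 of H (binary 0100), so error is at position 4.
Correct: flip bit 4 of r = 101010110110100 to get c = 101110110110100.


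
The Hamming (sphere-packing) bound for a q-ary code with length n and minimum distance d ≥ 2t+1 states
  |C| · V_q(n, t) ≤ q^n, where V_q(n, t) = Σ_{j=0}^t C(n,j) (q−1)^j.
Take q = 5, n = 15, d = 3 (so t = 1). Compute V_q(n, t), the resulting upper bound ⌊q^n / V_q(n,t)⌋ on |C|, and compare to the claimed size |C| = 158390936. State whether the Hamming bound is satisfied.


V_q(n, t) = 61, q^n = 30517578125, Hamming bound = 500288165, |C| = 158390936 ≤ bound (satisfied).

Step 1: Compute V_q(n, t) = Σ_{j=0}^1 C(n, j) (q−1)^j.
  j = 0: C(15,0)·(4)^0 = 1·1 = 1.
  j = 1: C(15,1)·(4)^1 = 15·4 = 60.
  V_q(n, t) = 1 + 60 = 61.
Step 2: q^n = 5^15 = 30517578125.
Step 3: Hamming bound ⌊q^n / V_q(n,t)⌋ = ⌊30517578125/61⌋ = 500288165.
Step 4: Compare |C| = 158390936 to 500288165: satisfied.
The claimed |C| lies below the Hamming bound.


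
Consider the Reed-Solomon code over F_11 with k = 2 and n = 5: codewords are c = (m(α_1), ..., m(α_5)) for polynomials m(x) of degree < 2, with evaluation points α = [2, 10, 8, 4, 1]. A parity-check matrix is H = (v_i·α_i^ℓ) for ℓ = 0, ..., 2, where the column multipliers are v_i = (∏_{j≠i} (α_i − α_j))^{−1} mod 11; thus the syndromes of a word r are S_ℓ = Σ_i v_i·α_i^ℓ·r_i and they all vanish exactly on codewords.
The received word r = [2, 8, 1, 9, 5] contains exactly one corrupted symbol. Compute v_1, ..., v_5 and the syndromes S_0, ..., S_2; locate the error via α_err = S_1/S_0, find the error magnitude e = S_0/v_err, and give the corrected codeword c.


S = (6, 6, 6), error at position 5, error magnitude e = 1, c = [2, 8, 1, 9, 4].

Step 1: column multipliers v_i = (∏_{j≠i}(α_i − α_j))^{−1} mod 11.
  i = 1 (α = 2): (2−10)(2−8)(2−4)(2−1) = (−8)·(−6)·(−2)·1 = −96 ≡ 3, so v_1 = 3^{−1} = 4 (mod 11).
  i = 2 (α = 10): (10−2)(10−8)(10−4)(10−1) = 8·2·6·9 = 864 ≡ 6, so v_2 = 6^{−1} = 2 (mod 11).
  i = 3 (α = 8): (8−2)(8−10)(8−4)(8−1) = 6·(−2)·4·7 = −336 ≡ 5, so v_3 = 5^{−1} = 9 (mod 11).
  i = 4 (α = 4): (4−2)(4−10)(4−8)(4−1) = 2·(−6)·(−4)·3 = 144 ≡ 1, so v_4 = 1^{−1} = 1 (mod 11).
  i = 5 (α = 1): (1−2)(1−10)(1−8)(1−4) = (−1)·(−9)·(−7)·(−3) = 189 ≡ 2, so v_5 = 2^{−1} = 6 (mod 11).
  v = [4, 2, 9, 1, 6].
Step 2: syndromes of r = [2, 8, 1, 9, 5] (all sums mod 11).
  S_0 = Σ v_i r_i = 4·2 + 2·8 + 9·1 + 1·9 + 6·5 = 72 ≡ 6.
  S_1 = Σ v_i α_i r_i = 4·2·2 + 2·10·8 + 9·8·1 + 1·4·9 + 6·1·5 = 314 ≡ 6.
  α_i^2 mod 11 = [4, 1, 9, 5, 1].
  S_2 = Σ v_i α_i^2 r_i = 4·4·2 + 2·1·8 + 9·9·1 + 1·5·9 + 6·1·5 = 204 ≡ 6.
  S = (6, 6, 6) ≠ 0, so r is not a codeword (an error is present).
Step 3: locate the error. For a single error e at position i, S_ℓ = v_i·e·α_i^ℓ, so α_err = S_1/S_0.
  S_0^{−1} = 6^{−1} = 2 (mod 11), so α_err = 6·2 = 12 ≡ 1 = α_5. Error position i = 5.
  Consistency check: S_2/S_1 = 6·2 = 12 ≡ 1 = α_err ✓ (single-error assumption holds).
Step 4: error magnitude e = S_0/v_5 = S_0·∏_{j≠5}(α_5 − α_j) = 6·2 = 12 ≡ 1 (mod 11).
Step 5: correct position 5: c_5 = r_5 − e = 5 − 1 ≡ 4 (mod 11). Hence c = [2, 8, 1, 9, 4].
  Check: interpolating c through the α_i gives m(x) = 6 + 9·x (degree < 2) with m(α_i) = c_i for every i, so c is indeed a codeword.


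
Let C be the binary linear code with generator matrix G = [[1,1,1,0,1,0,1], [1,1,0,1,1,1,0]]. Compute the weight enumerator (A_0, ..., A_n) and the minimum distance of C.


Weight distribution: A_0 = 1, A_4 = 1, A_5 = 2. Minimum distance d = 4.

Enumerate all 2^2 = 4 messages m ∈ F_2^2.
For each, compute codeword c = mG in F_2^7, then tally its weight.
  m = 00 → c = 0000000, weight = 0.
  m = 10 → c = 1110101, weight = 5.
  m = 01 → c = 1101110, weight = 5.
  m = 11 → c = 0011011, weight = 4.
Tally weights:
  weight 0: 1 codewords.
  weight 4: 1 codewords.
  weight 5: 2 codewords.
Minimum distance d = smallest w > 0 with A_w > 0 = 4.
Sanity: Σ A_w = 4 = 2^2 = 4 ✓.


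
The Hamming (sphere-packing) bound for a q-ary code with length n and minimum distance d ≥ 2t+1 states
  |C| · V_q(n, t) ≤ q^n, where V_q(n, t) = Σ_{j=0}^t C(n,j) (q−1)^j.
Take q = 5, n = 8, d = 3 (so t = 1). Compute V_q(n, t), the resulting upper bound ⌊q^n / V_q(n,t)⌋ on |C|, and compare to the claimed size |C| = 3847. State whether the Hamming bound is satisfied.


V_q(n, t) = 33, q^n = 390625, Hamming bound = 11837, |C| = 3847 ≤ bound (satisfied).

Step 1: Compute V_q(n, t) = Σ_{j=0}^1 C(n, j) (q−1)^j.
  j = 0: C(8,0)·(4)^0 = 1·1 = 1.
  j = 1: C(8,1)·(4)^1 = 8·4 = 32.
  V_q(n, t) = 1 + 32 = 33.
Step 2: q^n = 5^8 = 390625.
Step 3: Hamming bound ⌊q^n / V_q(n,t)⌋ = ⌊390625/33⌋ = 11837.
Step 4: Compare |C| = 3847 to 11837: satisfied.
The claimed |C| lies below the Hamming bound.


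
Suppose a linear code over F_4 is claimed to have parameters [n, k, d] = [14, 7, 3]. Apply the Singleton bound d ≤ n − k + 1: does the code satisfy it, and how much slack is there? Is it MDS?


Singleton RHS = n − k + 1 = 8, slack = 5, bound satisfied, not MDS.

Singleton bound: d ≤ n − k + 1.
Here n = 14, k = 7, so n − k + 1 = 8.
Given d = 3, check d ≤ 8: YES.
Slack = (n − k + 1) − d = 5.
The code is NOT MDS (slack = 5 > 0).
Description: the claimed parameters are [14, 7, 3]_4; such a code would be non-MDS.


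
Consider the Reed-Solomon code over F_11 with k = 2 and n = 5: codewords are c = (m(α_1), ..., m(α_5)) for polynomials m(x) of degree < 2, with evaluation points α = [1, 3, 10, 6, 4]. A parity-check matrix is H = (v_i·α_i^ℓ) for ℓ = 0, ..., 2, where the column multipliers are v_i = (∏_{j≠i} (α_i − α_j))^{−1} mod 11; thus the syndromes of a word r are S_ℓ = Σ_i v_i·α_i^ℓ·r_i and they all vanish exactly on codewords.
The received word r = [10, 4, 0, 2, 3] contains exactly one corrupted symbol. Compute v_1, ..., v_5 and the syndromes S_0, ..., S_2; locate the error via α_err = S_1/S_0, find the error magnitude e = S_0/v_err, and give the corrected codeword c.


S = (3, 9, 5), error at position 2, error magnitude e = 6, c = [10, 9, 0, 2, 3].

Step 1: column multipliers v_i = (∏_{j≠i}(α_i − α_j))^{−1} mod 11.
  i = 1 (α = 1): (1−3)(1−10)(1−6)(1−4) = (−2)·(−9)·(−5)·(−3) = 270 ≡ 6, so v_1 = 6^{−1} = 2 (mod 11).
  i = 2 (α = 3): (3−1)(3−10)(3−6)(3−4) = 2·(−7)·(−3)·(−1) = −42 ≡ 2, so v_2 = 2^{−1} = 6 (mod 11).
  i = 3 (α = 10): (10−1)(10−3)(10−6)(10−4) = 9·7·4·6 = 1512 ≡ 5, so v_3 = 5^{−1} = 9 (mod 11).
  i = 4 (α = 6): (6−1)(6−3)(6−10)(6−4) = 5·3·(−4)·2 = −120 ≡ 1, so v_4 = 1^{−1} = 1 (mod 11).
  i = 5 (α = 4): (4−1)(4−3)(4−10)(4−6) = 3·1·(−6)·(−2) = 36 ≡ 3, so v_5 = 3^{−1} = 4 (mod 11).
  v = [2, 6, 9, 1, 4].
Step 2: syndromes of r = [10, 4, 0, 2, 3] (all sums mod 11).
  S_0 = Σ v_i r_i = 2·10 + 6·4 + 9·0 + 1·2 + 4·3 = 58 ≡ 3.
  S_1 = Σ v_i α_i r_i = 2·1·10 + 6·3·4 + 9·10·0 + 1·6·2 + 4·4·3 = 152 ≡ 9.
  α_i^2 mod 11 = [1, 9, 1, 3, 5].
  S_2 = Σ v_i α_i^2 r_i = 2·1·10 + 6·9·4 + 9·1·0 + 1·3·2 + 4·5·3 = 302 ≡ 5.
  S = (3, 9, 5) ≠ 0, so r is not a codeword (an error is present).
Step 3: locate the error. For a single error e at position i, S_ℓ = v_i·e·α_i^ℓ, so α_err = S_1/S_0.
  S_0^{−1} = 3^{−1} = 4 (mod 11), so α_err = 9·4 = 36 ≡ 3 = α_2. Error position i = 2.
  Consistency check: S_2/S_1 = 5·5 = 25 ≡ 3 = α_err ✓ (single-error assumption holds).
Step 4: error magnitude e = S_0/v_2 = S_0·∏_{j≠2}(α_2 − α_j) = 3·2 = 6 ≡ 6 (mod 11).
Step 5: correct position 2: c_2 = r_2 − e = 4 − 6 ≡ 9 (mod 11). Hence c = [10, 9, 0, 2, 3].
  Check: interpolating c through the α_i gives m(x) = 5 + 5·x (degree < 2) with m(α_i) = c_i for every i, so c is indeed a codeword.


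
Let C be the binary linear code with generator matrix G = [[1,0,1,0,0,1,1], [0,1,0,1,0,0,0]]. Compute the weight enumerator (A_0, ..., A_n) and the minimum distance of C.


Weight distribution: A_0 = 1, A_2 = 1, A_4 = 1, A_6 = 1. Minimum distance d = 2.

Enumerate all 2^2 = 4 messages m ∈ F_2^2.
For each, compute codeword c = mG in F_2^7, then tally its weight.
  m = 00 → c = 0000000, weight = 0.
  m = 10 → c = 1010011, weight = 4.
  m = 01 → c = 0101000, weight = 2.
  m = 11 → c = 1111011, weight = 6.
Tally weights:
  weight 0: 1 codewords.
  weight 2: 1 codewords.
  weight 4: 1 codewords.
  weight 6: 1 codewords.
Minimum distance d = smallest w > 0 with A_w > 0 = 2.
Sanity: Σ A_w = 4 = 2^2 = 4 ✓.


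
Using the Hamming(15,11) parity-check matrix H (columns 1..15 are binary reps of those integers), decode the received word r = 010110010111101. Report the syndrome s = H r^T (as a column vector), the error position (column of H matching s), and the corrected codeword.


s = (0, 1, 0, 0)^T, error position = 4, corrected codeword c = 010010010111101

Compute s = H r^T mod 2 one row at a time:
  s_1 = 1 + 0 + 1 + 1 + 1 + 1 + 0 + 1 = 6 ≡ 0 (mod 2).
  s_2 = 1 + 1 + 0 + 0 + 1 + 1 + 0 + 1 = 5 ≡ 1 (mod 2).
  s_3 = 1 + 0 + 0 + 0 + 1 + 1 + 0 + 1 = 4 ≡ 0 (mod 2).
  s_4 = 0 + 0 + 1 + 0 + 0 + 1 + 1 + 1 = 4 ≡ 0 (mod 2).
s = (0, 1, 0, 0)^T — this equals column 4 of H (binary 0100), so error is at position 4.
Correct: flip bit 4 of r = 010110010111101 to get c = 010010010111101.


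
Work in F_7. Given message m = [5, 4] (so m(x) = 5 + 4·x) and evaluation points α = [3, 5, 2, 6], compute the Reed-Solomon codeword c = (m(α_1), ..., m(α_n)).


c = [3, 4, 6, 1]

Message polynomial: m(x) = 5 + 4·x (mod 7).
For each evaluation point α_i, compute m(α_i) mod 7:
  α_1 = 3: Horner steps 4 → 3, so m(3) = 3.
  α_2 = 5: Horner steps 4 → 4, so m(5) = 4.
  α_3 = 2: Horner steps 4 → 6, so m(2) = 6.
  α_4 = 6: Horner steps 4 → 1, so m(6) = 1.
Codeword c = [3, 4, 6, 1] ∈ F_7^4.


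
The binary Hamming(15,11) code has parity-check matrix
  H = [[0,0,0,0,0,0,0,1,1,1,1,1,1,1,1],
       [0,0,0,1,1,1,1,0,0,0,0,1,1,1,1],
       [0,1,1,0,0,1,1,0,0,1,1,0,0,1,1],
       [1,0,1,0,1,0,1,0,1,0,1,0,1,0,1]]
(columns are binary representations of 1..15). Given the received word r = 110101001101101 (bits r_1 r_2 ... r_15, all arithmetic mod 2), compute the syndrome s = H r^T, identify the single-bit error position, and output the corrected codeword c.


s = (1, 1, 0, 0)^T, error position = 12, corrected codeword c = 110101001100101

Compute s = H r^T mod 2 one row at a time:
  s_1 = 0 + 1 + 1 + 0 + 1 + 1 + 0 + 1 = 5 ≡ 1 (mod 2).
  s_2 = 1 + 0 + 1 + 0 + 1 + 1 + 0 + 1 = 5 ≡ 1 (mod 2).
  s_3 = 1 + 0 + 1 + 0 + 1 + 0 + 0 + 1 = 4 ≡ 0 (mod 2).
  s_4 = 1 + 0 + 0 + 0 + 1 + 0 + 1 + 1 = 4 ≡ 0 (mod 2).
s = (1, 1, 0, 0)^T — this equals column 12 of H (binary 1100), so error is at position 12.
Correct: flip bit 12 of r = 110101001101101 to get c = 110101001100101.


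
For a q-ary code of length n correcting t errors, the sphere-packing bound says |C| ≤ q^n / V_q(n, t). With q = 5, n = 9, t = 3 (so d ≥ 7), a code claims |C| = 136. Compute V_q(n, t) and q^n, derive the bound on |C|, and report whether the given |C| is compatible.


V_q(n, t) = 5989, q^n = 1953125, Hamming bound = 326, |C| = 136 ≤ bound (satisfied).

Step 1: Compute V_q(n, t) = Σ_{j=0}^3 C(n, j) (q−1)^j.
  j = 0: C(9,0)·(4)^0 = 1·1 = 1.
  j = 1: C(9,1)·(4)^1 = 9·4 = 36.
  j = 2: C(9,2)·(4)^2 = 36·16 = 576.
  j = 3: C(9,3)·(4)^3 = 84·64 = 5376.
  V_q(n, t) = 1 + 36 + 576 + 5376 = 5989.
Step 2: q^n = 5^9 = 1953125.
Step 3: Hamming bound ⌊q^n / V_q(n,t)⌋ = ⌊1953125/5989⌋ = 326.
Step 4: Compare |C| = 136 to 326: satisfied.
The claimed |C| lies below the Hamming bound.


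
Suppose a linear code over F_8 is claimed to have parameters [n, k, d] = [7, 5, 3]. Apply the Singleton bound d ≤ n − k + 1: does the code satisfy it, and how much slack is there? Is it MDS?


Singleton RHS = n − k + 1 = 3, slack = 0, bound satisfied, MDS.

Singleton bound: d ≤ n − k + 1.
Here n = 7, k = 5, so n − k + 1 = 3.
Given d = 3, check d ≤ 3: YES.
Slack = (n − k + 1) − d = 0.
The code is MDS (slack = 0).
Description: the claimed parameters are [7, 5, 3]_8; such a code would be MDS (meets Singleton bound).


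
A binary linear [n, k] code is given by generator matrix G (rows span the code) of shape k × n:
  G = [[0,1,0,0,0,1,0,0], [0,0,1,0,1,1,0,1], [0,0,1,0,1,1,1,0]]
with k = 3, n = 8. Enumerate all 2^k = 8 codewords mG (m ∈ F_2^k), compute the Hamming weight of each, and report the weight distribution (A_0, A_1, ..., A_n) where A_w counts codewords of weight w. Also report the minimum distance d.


Weight distribution: A_0 = 1, A_2 = 2, A_4 = 5. Minimum distance d = 2.

Enumerate all 2^3 = 8 messages m ∈ F_2^3.
For each, compute codeword c = mG in F_2^8, then tally its weight.
  m = 000 → c = 00000000, weight = 0.
  m = 100 → c = 01000100, weight = 2.
  m = 010 → c = 00101101, weight = 4.
  m = 110 → c = 01101001, weight = 4.
  m = 001 → c = 00101110, weight = 4.
  m = 101 → c = 01101010, weight = 4.
  m = 011 → c = 00000011, weight = 2.
  m = 111 → c = 01000111, weight = 4.
Tally weights:
  weight 0: 1 codewords.
  weight 2: 2 codewords.
  weight 4: 5 codewords.
Minimum distance d = smallest w > 0 with A_w > 0 = 2.
Sanity: Σ A_w = 8 = 2^3 = 8 ✓.


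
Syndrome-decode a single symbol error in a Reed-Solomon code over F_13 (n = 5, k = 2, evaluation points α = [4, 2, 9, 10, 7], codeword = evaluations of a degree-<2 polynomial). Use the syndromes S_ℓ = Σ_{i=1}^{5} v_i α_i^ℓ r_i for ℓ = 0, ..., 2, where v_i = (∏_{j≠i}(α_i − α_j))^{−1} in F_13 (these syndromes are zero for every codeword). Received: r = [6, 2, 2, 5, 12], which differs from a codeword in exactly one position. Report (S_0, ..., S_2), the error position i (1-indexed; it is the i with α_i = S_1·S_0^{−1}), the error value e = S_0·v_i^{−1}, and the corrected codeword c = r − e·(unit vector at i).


S = (8, 7, 11), error at position 3, error magnitude e = 12, c = [6, 2, 3, 5, 12].

Step 1: column multipliers v_i = (∏_{j≠i}(α_i − α_j))^{−1} mod 13.
  i = 1 (α = 4): (4−2)(4−9)(4−10)(4−7) = 2·(−5)·(−6)·(−3) = −180 ≡ 2, so v_1 = 2^{−1} = 7 (mod 13).
  i = 2 (α = 2): (2−4)(2−9)(2−10)(2−7) = (−2)·(−7)·(−8)·(−5) = 560 ≡ 1, so v_2 = 1^{−1} = 1 (mod 13).
  i = 3 (α = 9): (9−4)(9−2)(9−10)(9−7) = 5·7·(−1)·2 = −70 ≡ 8, so v_3 = 8^{−1} = 5 (mod 13).
  i = 4 (α = 10): (10−4)(10−2)(10−9)(10−7) = 6·8·1·3 = 144 ≡ 1, so v_4 = 1^{−1} = 1 (mod 13).
  i = 5 (α = 7): (7−4)(7−2)(7−9)(7−10) = 3·5·(−2)·(−3) = 90 ≡ 12, so v_5 = 12^{−1} = 12 (mod 13).
  v = [7, 1, 5, 1, 12].
Step 2: syndromes of r = [6, 2, 2, 5, 12] (all sums mod 13).
  S_0 = Σ v_i r_i = 7·6 + 1·2 + 5·2 + 1·5 + 12·12 = 203 ≡ 8.
  S_1 = Σ v_i α_i r_i = 7·4·6 + 1·2·2 + 5·9·2 + 1·10·5 + 12·7·12 = 1320 ≡ 7.
  α_i^2 mod 13 = [3, 4, 3, 9, 10].
  S_2 = Σ v_i α_i^2 r_i = 7·3·6 + 1·4·2 + 5·3·2 + 1·9·5 + 12·10·12 = 1649 ≡ 11.
  S = (8, 7, 11) ≠ 0, so r is not a codeword (an error is present).
Step 3: locate the error. For a single error e at position i, S_ℓ = v_i·e·α_i^ℓ, so α_err = S_1/S_0.
  S_0^{−1} = 8^{−1} = 5 (mod 13), so α_err = 7·5 = 35 ≡ 9 = α_3. Error position i = 3.
  Consistency check: S_2/S_1 = 11·2 = 22 ≡ 9 = α_err ✓ (single-error assumption holds).
Step 4: error magnitude e = S_0/v_3 = S_0·∏_{j≠3}(α_3 − α_j) = 8·8 = 64 ≡ 12 (mod 13).
Step 5: correct position 3: c_3 = r_3 − e = 2 − 12 ≡ 3 (mod 13). Hence c = [6, 2, 3, 5, 12].
  Check: interpolating c through the α_i gives m(x) = 11 + 2·x (degree < 2) with m(α_i) = c_i for every i, so c is indeed a codeword.


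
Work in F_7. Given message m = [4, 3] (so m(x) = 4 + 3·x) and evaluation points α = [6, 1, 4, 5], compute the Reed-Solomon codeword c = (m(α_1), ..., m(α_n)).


c = [1, 0, 2, 5]

Message polynomial: m(x) = 4 + 3·x (mod 7).
For each evaluation point α_i, compute m(α_i) mod 7:
  α_1 = 6: Horner steps 3 → 1, so m(6) = 1.
  α_2 = 1: Horner steps 3 → 0, so m(1) = 0.
  α_3 = 4: Horner steps 3 → 2, so m(4) = 2.
  α_4 = 5: Horner steps 3 → 5, so m(5) = 5.
Codeword c = [1, 0, 2, 5] ∈ F_7^4.


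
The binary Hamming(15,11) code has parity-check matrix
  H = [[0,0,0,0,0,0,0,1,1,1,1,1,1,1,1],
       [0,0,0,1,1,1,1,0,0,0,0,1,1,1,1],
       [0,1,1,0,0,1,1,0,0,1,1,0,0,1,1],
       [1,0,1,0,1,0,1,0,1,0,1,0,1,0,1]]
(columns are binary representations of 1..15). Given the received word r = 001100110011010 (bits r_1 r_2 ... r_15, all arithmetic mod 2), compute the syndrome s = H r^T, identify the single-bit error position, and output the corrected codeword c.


s = (0, 0, 0, 1)^T, error position = 1, corrected codeword c = 101100110011010

Compute s = H r^T mod 2 one row at a time:
  s_1 = 1 + 0 + 0 + 1 + 1 + 0 + 1 + 0 = 4 ≡ 0 (mod 2).
  s_2 = 1 + 0 + 0 + 1 + 1 + 0 + 1 + 0 = 4 ≡ 0 (mod 2).
  s_3 = 0 + 1 + 0 + 1 + 0 + 1 + 1 + 0 = 4 ≡ 0 (mod 2).
  s_4 = 0 + 1 + 0 + 1 + 0 + 1 + 0 + 0 = 3 ≡ 1 (mod 2).
s = (0, 0, 0, 1)^T — this equals column 1 of H (binary 0001), so error is at position 1.
Correct: flip bit 1 of r = 001100110011010 to get c = 101100110011010.


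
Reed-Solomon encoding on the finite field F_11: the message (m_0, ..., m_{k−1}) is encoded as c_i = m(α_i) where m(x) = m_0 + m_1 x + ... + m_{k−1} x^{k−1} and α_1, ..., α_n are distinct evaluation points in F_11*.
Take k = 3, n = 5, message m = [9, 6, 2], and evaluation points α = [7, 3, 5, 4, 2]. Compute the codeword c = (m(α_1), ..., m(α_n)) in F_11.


c = [6, 1, 1, 10, 7]

Message polynomial: m(x) = 9 + 6·x + 2·x^2 (mod 11).
For each evaluation point α_i, compute m(α_i) mod 11:
  α_1 = 7: Horner steps 2 → 9 → 6, so m(7) = 6.
  α_2 = 3: Horner steps 2 → 1 → 1, so m(3) = 1.
  α_3 = 5: Horner steps 2 → 5 → 1, so m(5) = 1.
  α_4 = 4: Horner steps 2 → 3 → 10, so m(4) = 10.
  α_5 = 2: Horner steps 2 → 10 → 7, so m(2) = 7.
Codeword c = [6, 1, 1, 10, 7] ∈ F_11^5.


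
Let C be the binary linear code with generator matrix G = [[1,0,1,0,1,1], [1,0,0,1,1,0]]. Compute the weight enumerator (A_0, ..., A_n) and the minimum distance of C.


Weight distribution: A_0 = 1, A_3 = 2, A_4 = 1. Minimum distance d = 3.

Enumerate all 2^2 = 4 messages m ∈ F_2^2.
For each, compute codeword c = mG in F_2^6, then tally its weight.
  m = 00 → c = 000000, weight = 0.
  m = 10 → c = 101011, weight = 4.
  m = 01 → c = 100110, weight = 3.
  m = 11 → c = 001101, weight = 3.
Tally weights:
  weight 0: 1 codewords.
  weight 3: 2 codewords.
  weight 4: 1 codewords.
Minimum distance d = smallest w > 0 with A_w > 0 = 3.
Sanity: Σ A_w = 4 = 2^2 = 4 ✓.


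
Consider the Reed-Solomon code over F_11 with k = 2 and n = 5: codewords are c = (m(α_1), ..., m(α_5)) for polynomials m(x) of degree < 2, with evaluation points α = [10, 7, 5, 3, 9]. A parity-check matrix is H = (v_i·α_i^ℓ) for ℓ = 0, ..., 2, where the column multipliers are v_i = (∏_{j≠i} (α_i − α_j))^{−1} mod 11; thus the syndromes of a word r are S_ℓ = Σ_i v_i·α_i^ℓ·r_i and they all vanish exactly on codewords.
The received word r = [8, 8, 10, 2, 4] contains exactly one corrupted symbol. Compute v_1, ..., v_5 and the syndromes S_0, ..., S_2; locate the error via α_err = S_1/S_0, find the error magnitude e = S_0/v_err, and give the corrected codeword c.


S = (3, 10, 4), error at position 2, error magnitude e = 1, c = [8, 7, 10, 2, 4].

Step 1: column multipliers v_i = (∏_{j≠i}(α_i − α_j))^{−1} mod 11.
  i = 1 (α = 10): (10−7)(10−5)(10−3)(10−9) = 3·5·7·1 = 105 ≡ 6, so v_1 = 6^{−1} = 2 (mod 11).
  i = 2 (α = 7): (7−10)(7−5)(7−3)(7−9) = (−3)·2·4·(−2) = 48 ≡ 4, so v_2 = 4^{−1} = 3 (mod 11).
  i = 3 (α = 5): (5−10)(5−7)(5−3)(5−9) = (−5)·(−2)·2·(−4) = −80 ≡ 8, so v_3 = 8^{−1} = 7 (mod 11).
  i = 4 (α = 3): (3−10)(3−7)(3−5)(3−9) = (−7)·(−4)·(−2)·(−6) = 336 ≡ 6, so v_4 = 6^{−1} = 2 (mod 11).
  i = 5 (α = 9): (9−10)(9−7)(9−5)(9−3) = (−1)·2·4·6 = −48 ≡ 7, so v_5 = 7^{−1} = 8 (mod 11).
  v = [2, 3, 7, 2, 8].
Step 2: syndromes of r = [8, 8, 10, 2, 4] (all sums mod 11).
  S_0 = Σ v_i r_i = 2·8 + 3·8 + 7·10 + 2·2 + 8·4 = 146 ≡ 3.
  S_1 = Σ v_i α_i r_i = 2·10·8 + 3·7·8 + 7·5·10 + 2·3·2 + 8·9·4 = 978 ≡ 10.
  α_i^2 mod 11 = [1, 5, 3, 9, 4].
  S_2 = Σ v_i α_i^2 r_i = 2·1·8 + 3·5·8 + 7·3·10 + 2·9·2 + 8·4·4 = 510 ≡ 4.
  S = (3, 10, 4) ≠ 0, so r is not a codeword (an error is present).
Step 3: locate the error. For a single error e at position i, S_ℓ = v_i·e·α_i^ℓ, so α_err = S_1/S_0.
  S_0^{−1} = 3^{−1} = 4 (mod 11), so α_err = 10·4 = 40 ≡ 7 = α_2. Error position i = 2.
  Consistency check: S_2/S_1 = 4·10 = 40 ≡ 7 = α_err ✓ (single-error assumption holds).
Step 4: error magnitude e = S_0/v_2 = S_0·∏_{j≠2}(α_2 − α_j) = 3·4 = 12 ≡ 1 (mod 11).
Step 5: correct position 2: c_2 = r_2 − e = 8 − 1 ≡ 7 (mod 11). Hence c = [8, 7, 10, 2, 4].
  Check: interpolating c through the α_i gives m(x) = 1 + 4·x (degree < 2) with m(α_i) = c_i for every i, so c is indeed a codeword.


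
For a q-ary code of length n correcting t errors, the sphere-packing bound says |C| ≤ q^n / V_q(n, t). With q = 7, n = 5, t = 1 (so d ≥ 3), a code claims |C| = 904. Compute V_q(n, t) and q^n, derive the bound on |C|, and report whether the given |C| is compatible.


V_q(n, t) = 31, q^n = 16807, Hamming bound = 542, |C| = 904 > bound (violated).

Step 1: Compute V_q(n, t) = Σ_{j=0}^1 C(n, j) (q−1)^j.
  j = 0: C(5,0)·(6)^0 = 1·1 = 1.
  j = 1: C(5,1)·(6)^1 = 5·6 = 30.
  V_q(n, t) = 1 + 30 = 31.
Step 2: q^n = 7^5 = 16807.
Step 3: Hamming bound ⌊q^n / V_q(n,t)⌋ = ⌊16807/31⌋ = 542.
Step 4: Compare |C| = 904 to 542: violated.
The claimed |C| lies above the Hamming bound, so no 7-ary code of length 5 with d ≥ 3 can have 904 codewords.


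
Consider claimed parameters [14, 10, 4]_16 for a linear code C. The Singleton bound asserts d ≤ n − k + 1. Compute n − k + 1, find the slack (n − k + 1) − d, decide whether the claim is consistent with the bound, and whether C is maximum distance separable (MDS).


Singleton RHS = n − k + 1 = 5, slack = 1, bound satisfied, not MDS.

Singleton bound: d ≤ n − k + 1.
Here n = 14, k = 10, so n − k + 1 = 5.
Given d = 4, check d ≤ 5: YES.
Slack = (n − k + 1) − d = 1.
The code is NOT MDS (slack = 1 > 0).
Description: the claimed parameters are [14, 10, 4]_16; such a code would be non-MDS.


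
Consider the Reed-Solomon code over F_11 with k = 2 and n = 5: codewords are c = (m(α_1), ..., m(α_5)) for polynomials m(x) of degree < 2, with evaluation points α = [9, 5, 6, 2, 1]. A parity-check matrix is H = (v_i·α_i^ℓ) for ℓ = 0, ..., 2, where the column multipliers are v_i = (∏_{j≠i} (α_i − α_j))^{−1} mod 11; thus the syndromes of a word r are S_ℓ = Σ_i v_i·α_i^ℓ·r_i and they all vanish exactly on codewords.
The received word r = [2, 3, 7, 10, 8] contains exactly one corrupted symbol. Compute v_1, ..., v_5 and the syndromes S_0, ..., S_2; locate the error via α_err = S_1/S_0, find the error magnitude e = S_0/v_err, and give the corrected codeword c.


S = (5, 3, 4), error at position 2, error magnitude e = 9, c = [2, 5, 7, 10, 8].

Step 1: column multipliers v_i = (∏_{j≠i}(α_i − α_j))^{−1} mod 11.
  i = 1 (α = 9): (9−5)(9−6)(9−2)(9−1) = 4·3·7·8 = 672 ≡ 1, so v_1 = 1^{−1} = 1 (mod 11).
  i = 2 (α = 5): (5−9)(5−6)(5−2)(5−1) = (−4)·(−1)·3·4 = 48 ≡ 4, so v_2 = 4^{−1} = 3 (mod 11).
  i = 3 (α = 6): (6−9)(6−5)(6−2)(6−1) = (−3)·1·4·5 = −60 ≡ 6, so v_3 = 6^{−1} = 2 (mod 11).
  i = 4 (α = 2): (2−9)(2−5)(2−6)(2−1) = (−7)·(−3)·(−4)·1 = −84 ≡ 4, so v_4 = 4^{−1} = 3 (mod 11).
  i = 5 (α = 1): (1−9)(1−5)(1−6)(1−2) = (−8)·(−4)·(−5)·(−1) = 160 ≡ 6, so v_5 = 6^{−1} = 2 (mod 11).
  v = [1, 3, 2, 3, 2].
Step 2: syndromes of r = [2, 3, 7, 10, 8] (all sums mod 11).
  S_0 = Σ v_i r_i = 1·2 + 3·3 + 2·7 + 3·10 + 2·8 = 71 ≡ 5.
  S_1 = Σ v_i α_i r_i = 1·9·2 + 3·5·3 + 2·6·7 + 3·2·10 + 2·1·8 = 223 ≡ 3.
  α_i^2 mod 11 = [4, 3, 3, 4, 1].
  S_2 = Σ v_i α_i^2 r_i = 1·4·2 + 3·3·3 + 2·3·7 + 3·4·10 + 2·1·8 = 213 ≡ 4.
  S = (5, 3, 4) ≠ 0, so r is not a codeword (an error is present).
Step 3: locate the error. For a single error e at position i, S_ℓ = v_i·e·α_i^ℓ, so α_err = S_1/S_0.
  S_0^{−1} = 5^{−1} = 9 (mod 11), so α_err = 3·9 = 27 ≡ 5 = α_2. Error position i = 2.
  Consistency check: S_2/S_1 = 4·4 = 16 ≡ 5 = α_err ✓ (single-error assumption holds).
Step 4: error magnitude e = S_0/v_2 = S_0·∏_{j≠2}(α_2 − α_j) = 5·4 = 20 ≡ 9 (mod 11).
Step 5: correct position 2: c_2 = r_2 − e = 3 − 9 ≡ 5 (mod 11). Hence c = [2, 5, 7, 10, 8].
  Check: interpolating c through the α_i gives m(x) = 6 + 2·x (degree < 2) with m(α_i) = c_i for every i, so c is indeed a codeword.


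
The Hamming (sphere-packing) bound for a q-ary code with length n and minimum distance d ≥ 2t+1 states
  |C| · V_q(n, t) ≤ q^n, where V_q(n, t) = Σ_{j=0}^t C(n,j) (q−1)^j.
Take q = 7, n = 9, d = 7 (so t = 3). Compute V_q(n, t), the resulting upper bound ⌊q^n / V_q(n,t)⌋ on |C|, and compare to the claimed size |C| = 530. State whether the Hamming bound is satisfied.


V_q(n, t) = 19495, q^n = 40353607, Hamming bound = 2069, |C| = 530 ≤ bound (satisfied).

Step 1: Compute V_q(n, t) = Σ_{j=0}^3 C(n, j) (q−1)^j.
  j = 0: C(9,0)·(6)^0 = 1·1 = 1.
  j = 1: C(9,1)·(6)^1 = 9·6 = 54.
  j = 2: C(9,2)·(6)^2 = 36·36 = 1296.
  j = 3: C(9,3)·(6)^3 = 84·216 = 18144.
  V_q(n, t) = 1 + 54 + 1296 + 18144 = 19495.
Step 2: q^n = 7^9 = 40353607.
Step 3: Hamming bound ⌊q^n / V_q(n,t)⌋ = ⌊40353607/19495⌋ = 2069.
Step 4: Compare |C| = 530 to 2069: satisfied.
The claimed |C| lies below the Hamming bound.


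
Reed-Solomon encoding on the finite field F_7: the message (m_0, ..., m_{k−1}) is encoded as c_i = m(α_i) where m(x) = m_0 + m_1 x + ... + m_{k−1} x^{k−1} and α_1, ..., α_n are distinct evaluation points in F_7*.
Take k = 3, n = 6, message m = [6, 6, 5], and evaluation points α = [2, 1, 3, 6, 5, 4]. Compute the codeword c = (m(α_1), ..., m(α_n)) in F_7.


c = [3, 3, 6, 5, 0, 5]

Message polynomial: m(x) = 6 + 6·x + 5·x^2 (mod 7).
For each evaluation point α_i, compute m(α_i) mod 7:
  α_1 = 2: Horner steps 5 → 2 → 3, so m(2) = 3.
  α_2 = 1: Horner steps 5 → 4 → 3, so m(1) = 3.
  α_3 = 3: Horner steps 5 → 0 → 6, so m(3) = 6.
  α_4 = 6: Horner steps 5 → 1 → 5, so m(6) = 5.
  α_5 = 5: Horner steps 5 → 3 → 0, so m(5) = 0.
  α_6 = 4: Horner steps 5 → 5 → 5, so m(4) = 5.
Codeword c = [3, 3, 6, 5, 0, 5] ∈ F_7^6.


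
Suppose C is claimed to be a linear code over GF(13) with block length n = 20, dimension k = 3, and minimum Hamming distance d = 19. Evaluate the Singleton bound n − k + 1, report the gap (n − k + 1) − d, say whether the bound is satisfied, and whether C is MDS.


Singleton RHS = n − k + 1 = 18, slack = -1, bound violated (no such code; not MDS).

Singleton bound: d ≤ n − k + 1.
Here n = 20, k = 3, so n − k + 1 = 18.
Given d = 19, check d ≤ 18: NO.
Slack = (n − k + 1) − d = -1.
The slack is negative: d = 19 exceeds n − k + 1 = 18 by 1, so the Singleton bound is violated and no linear [20, 3, 19]_13 code can exist. In particular it is not MDS (MDS requires d = n − k + 1 exactly).
Description: the claimed parameters are [20, 3, 19]_13; such a code would be impossible (violates the Singleton bound).


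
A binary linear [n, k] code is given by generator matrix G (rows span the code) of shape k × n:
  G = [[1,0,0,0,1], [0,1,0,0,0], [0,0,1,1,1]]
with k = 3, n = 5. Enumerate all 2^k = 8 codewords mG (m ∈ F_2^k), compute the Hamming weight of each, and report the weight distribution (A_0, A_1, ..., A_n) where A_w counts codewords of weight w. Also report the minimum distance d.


Weight distribution: A_0 = 1, A_1 = 1, A_2 = 1, A_3 = 3, A_4 = 2. Minimum distance d = 1.

Enumerate all 2^3 = 8 messages m ∈ F_2^3.
For each, compute codeword c = mG in F_2^5, then tally its weight.
  m = 000 → c = 00000, weight = 0.
  m = 100 → c = 10001, weight = 2.
  m = 010 → c = 01000, weight = 1.
  m = 110 → c = 11001, weight = 3.
  m = 001 → c = 00111, weight = 3.
  m = 101 → c = 10110, weight = 3.
  m = 011 → c = 01111, weight = 4.
  m = 111 → c = 11110, weight = 4.
Tally weights:
  weight 0: 1 codewords.
  weight 1: 1 codewords.
  weight 2: 1 codewords.
  weight 3: 3 codewords.
  weight 4: 2 codewords.
Minimum distance d = smallest w > 0 with A_w > 0 = 1.
Sanity: Σ A_w = 8 = 2^3 = 8 ✓.


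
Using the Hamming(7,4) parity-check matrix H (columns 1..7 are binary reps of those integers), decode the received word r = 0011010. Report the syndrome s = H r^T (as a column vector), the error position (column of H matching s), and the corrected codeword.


s = (0, 0, 1)^T, error position = 1, corrected codeword c = 1011010

Compute s = H r^T mod 2 one row at a time:
  s_1 = 1 + 0 + 1 + 0 = 2 ≡ 0 (mod 2).
  s_2 = 0 + 1 + 1 + 0 = 2 ≡ 0 (mod 2).
  s_3 = 0 + 1 + 0 + 0 = 1 ≡ 1 (mod 2).
s = (0, 0, 1)^T — this equals column 1 of H (binary 001), so error is at position 1.
Correct: flip bit 1 of r = 0011010 to get c = 1011010.


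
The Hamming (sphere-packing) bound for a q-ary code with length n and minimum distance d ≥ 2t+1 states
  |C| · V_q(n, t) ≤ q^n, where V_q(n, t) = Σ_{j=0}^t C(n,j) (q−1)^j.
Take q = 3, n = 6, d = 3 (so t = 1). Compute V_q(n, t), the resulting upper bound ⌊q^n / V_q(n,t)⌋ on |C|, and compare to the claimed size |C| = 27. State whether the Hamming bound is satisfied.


V_q(n, t) = 13, q^n = 729, Hamming bound = 56, |C| = 27 ≤ bound (satisfied).

Step 1: Compute V_q(n, t) = Σ_{j=0}^1 C(n, j) (q−1)^j.
  j = 0: C(6,0)·(2)^0 = 1·1 = 1.
  j = 1: C(6,1)·(2)^1 = 6·2 = 12.
  V_q(n, t) = 1 + 12 = 13.
Step 2: q^n = 3^6 = 729.
Step 3: Hamming bound ⌊q^n / V_q(n,t)⌋ = ⌊729/13⌋ = 56.
Step 4: Compare |C| = 27 to 56: satisfied.
The claimed |C| lies below the Hamming bound.


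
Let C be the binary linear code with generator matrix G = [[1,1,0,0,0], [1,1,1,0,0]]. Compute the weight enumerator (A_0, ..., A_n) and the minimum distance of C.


Weight distribution: A_0 = 1, A_1 = 1, A_2 = 1, A_3 = 1. Minimum distance d = 1.

Enumerate all 2^2 = 4 messages m ∈ F_2^2.
For each, compute codeword c = mG in F_2^5, then tally its weight.
  m = 00 → c = 00000, weight = 0.
  m = 10 → c = 11000, weight = 2.
  m = 01 → c = 11100, weight = 3.
  m = 11 → c = 00100, weight = 1.
Tally weights:
  weight 0: 1 codewords.
  weight 1: 1 codewords.
  weight 2: 1 codewords.
  weight 3: 1 codewords.
Minimum distance d = smallest w > 0 with A_w > 0 = 1.
Sanity: Σ A_w = 4 = 2^2 = 4 ✓.


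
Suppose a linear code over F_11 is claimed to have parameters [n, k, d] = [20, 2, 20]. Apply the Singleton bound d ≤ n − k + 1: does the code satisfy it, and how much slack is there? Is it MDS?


Singleton RHS = n − k + 1 = 19, slack = -1, bound violated (no such code; not MDS).

Singleton bound: d ≤ n − k + 1.
Here n = 20, k = 2, so n − k + 1 = 19.
Given d = 20, check d ≤ 19: NO.
Slack = (n − k + 1) − d = -1.
The slack is negative: d = 20 exceeds n − k + 1 = 19 by 1, so the Singleton bound is violated and no linear [20, 2, 20]_11 code can exist. In particular it is not MDS (MDS requires d = n − k + 1 exactly).
Description: the claimed parameters are [20, 2, 20]_11; such a code would be impossible (violates the Singleton bound).


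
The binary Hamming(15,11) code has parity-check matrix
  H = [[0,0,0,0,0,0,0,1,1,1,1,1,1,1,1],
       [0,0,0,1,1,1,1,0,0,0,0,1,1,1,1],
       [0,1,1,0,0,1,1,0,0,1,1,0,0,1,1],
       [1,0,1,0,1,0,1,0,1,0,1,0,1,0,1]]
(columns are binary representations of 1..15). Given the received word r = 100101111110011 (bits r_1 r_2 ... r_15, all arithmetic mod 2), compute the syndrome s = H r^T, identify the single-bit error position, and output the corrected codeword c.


s = (0, 1, 0, 1)^T, error position = 5, corrected codeword c = 100111111110011

Compute s = H r^T mod 2 one row at a time:
  s_1 = 1 + 1 + 1 + 1 + 0 + 0 + 1 + 1 = 6 ≡ 0 (mod 2).
  s_2 = 1 + 0 + 1 + 1 + 0 + 0 + 1 + 1 = 5 ≡ 1 (mod 2).
  s_3 = 0 + 0 + 1 + 1 + 1 + 1 + 1 + 1 = 6 ≡ 0 (mod 2).
  s_4 = 1 + 0 + 0 + 1 + 1 + 1 + 0 + 1 = 5 ≡ 1 (mod 2).
s = (0, 1, 0, 1)^T — this equals column 5 of H (binary 0101), so error is at position 5.
Correct: flip bit 5 of r = 100101111110011 to get c = 100111111110011.


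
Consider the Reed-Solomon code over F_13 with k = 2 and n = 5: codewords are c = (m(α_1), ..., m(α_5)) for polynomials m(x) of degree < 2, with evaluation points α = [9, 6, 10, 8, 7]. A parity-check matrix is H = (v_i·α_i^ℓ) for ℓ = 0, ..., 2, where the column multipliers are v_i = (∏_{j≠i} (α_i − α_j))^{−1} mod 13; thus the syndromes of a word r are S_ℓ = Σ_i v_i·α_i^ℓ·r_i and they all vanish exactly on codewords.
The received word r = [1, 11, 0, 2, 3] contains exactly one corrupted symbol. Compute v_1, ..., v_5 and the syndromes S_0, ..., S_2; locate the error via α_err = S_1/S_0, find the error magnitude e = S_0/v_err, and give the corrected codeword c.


S = (3, 5, 4), error at position 2, error magnitude e = 7, c = [1, 4, 0, 2, 3].

Step 1: column multipliers v_i = (∏_{j≠i}(α_i − α_j))^{−1} mod 13.
  i = 1 (α = 9): (9−6)(9−10)(9−8)(9−7) = 3·(−1)·1·2 = −6 ≡ 7, so v_1 = 7^{−1} = 2 (mod 13).
  i = 2 (α = 6): (6−9)(6−10)(6−8)(6−7) = (−3)·(−4)·(−2)·(−1) = 24 ≡ 11, so v_2 = 11^{−1} = 6 (mod 13).
  i = 3 (α = 10): (10−9)(10−6)(10−8)(10−7) = 1·4·2·3 = 24 ≡ 11, so v_3 = 11^{−1} = 6 (mod 13).
  i = 4 (α = 8): (8−9)(8−6)(8−10)(8−7) = (−1)·2·(−2)·1 = 4 ≡ 4, so v_4 = 4^{−1} = 10 (mod 13).
  i = 5 (α = 7): (7−9)(7−6)(7−10)(7−8) = (−2)·1·(−3)·(−1) = −6 ≡ 7, so v_5 = 7^{−1} = 2 (mod 13).
  v = [2, 6, 6, 10, 2].
Step 2: syndromes of r = [1, 11, 0, 2, 3] (all sums mod 13).
  S_0 = Σ v_i r_i = 2·1 + 6·11 + 6·0 + 10·2 + 2·3 = 94 ≡ 3.
  S_1 = Σ v_i α_i r_i = 2·9·1 + 6·6·11 + 6·10·0 + 10·8·2 + 2·7·3 = 616 ≡ 5.
  α_i^2 mod 13 = [3, 10, 9, 12, 10].
  S_2 = Σ v_i α_i^2 r_i = 2·3·1 + 6·10·11 + 6·9·0 + 10·12·2 + 2·10·3 = 966 ≡ 4.
  S = (3, 5, 4) ≠ 0, so r is not a codeword (an error is present).
Step 3: locate the error. For a single error e at position i, S_ℓ = v_i·e·α_i^ℓ, so α_err = S_1/S_0.
  S_0^{−1} = 3^{−1} = 9 (mod 13), so α_err = 5·9 = 45 ≡ 6 = α_2. Error position i = 2.
  Consistency check: S_2/S_1 = 4·8 = 32 ≡ 6 = α_err ✓ (single-error assumption holds).
Step 4: error magnitude e = S_0/v_2 = S_0·∏_{j≠2}(α_2 − α_j) = 3·11 = 33 ≡ 7 (mod 13).
Step 5: correct position 2: c_2 = r_2 − e = 11 − 7 ≡ 4 (mod 13). Hence c = [1, 4, 0, 2, 3].
  Check: interpolating c through the α_i gives m(x) = 10 + 12·x (degree < 2) with m(α_i) = c_i for every i, so c is indeed a codeword.


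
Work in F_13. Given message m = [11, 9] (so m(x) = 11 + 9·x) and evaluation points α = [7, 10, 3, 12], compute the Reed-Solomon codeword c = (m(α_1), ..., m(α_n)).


c = [9, 10, 12, 2]

Message polynomial: m(x) = 11 + 9·x (mod 13).
For each evaluation point α_i, compute m(α_i) mod 13:
  α_1 = 7: Horner steps 9 → 9, so m(7) = 9.
  α_2 = 10: Horner steps 9 → 10, so m(10) = 10.
  α_3 = 3: Horner steps 9 → 12, so m(3) = 12.
  α_4 = 12: Horner steps 9 → 2, so m(12) = 2.
Codeword c = [9, 10, 12, 2] ∈ F_13^4.
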